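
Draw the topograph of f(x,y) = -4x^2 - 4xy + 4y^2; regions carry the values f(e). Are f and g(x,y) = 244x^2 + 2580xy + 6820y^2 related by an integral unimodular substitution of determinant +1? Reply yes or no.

D₁ = 80, D₂ = 80
river cycle of f (length 2): (4, 4, -4), (-4, 4, 4)
river cycle of g (length 2): (4, 4, -4), (-4, 4, 4)
cycles coincide ⇒ equivalent

yes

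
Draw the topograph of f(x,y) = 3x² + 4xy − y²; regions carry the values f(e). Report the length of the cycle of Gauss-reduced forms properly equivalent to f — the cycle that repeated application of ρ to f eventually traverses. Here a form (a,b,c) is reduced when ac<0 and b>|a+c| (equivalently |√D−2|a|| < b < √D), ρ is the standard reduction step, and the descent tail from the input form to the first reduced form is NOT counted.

D = 28, ⌊√D⌋ = 5
river: ρ → (-1,4,3)
river: ρ → (3,2,-2)
river: ρ → (-2,2,3)
river: ρ → (3,4,-1)
ρ-cycle length = 4 (tail of 0 descent steps not counted)

4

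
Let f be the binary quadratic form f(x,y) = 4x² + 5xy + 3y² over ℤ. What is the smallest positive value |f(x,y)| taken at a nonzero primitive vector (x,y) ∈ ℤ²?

translate: b→-3 (≡5 mod 8), so (4,5,3)→(4,-3,2)
flip: (4,-3,2)→(2,3,4)
translate: b→-1 (≡3 mod 4), so (2,3,4)→(2,-1,3)
reduced (well bottom): (2,-1,3) with a≤c, −a<b≤a
well minimum = a = 2

2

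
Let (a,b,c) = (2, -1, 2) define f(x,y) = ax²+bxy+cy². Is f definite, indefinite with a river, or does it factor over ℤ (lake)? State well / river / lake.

D = b²−4ac = (-1)² − 4·2·2 = -15
D < 0 ⇒ definite ⇒ every region one sign ⇒ single well

well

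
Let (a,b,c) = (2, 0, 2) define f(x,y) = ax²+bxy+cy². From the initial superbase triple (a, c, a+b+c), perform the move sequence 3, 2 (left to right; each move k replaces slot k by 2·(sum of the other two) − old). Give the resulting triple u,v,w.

start (2,2,4) = (f(1,0),f(0,1),f(1,1))
replace slot 3: 2·(2+2) − 4 = 4 → (2,2,4)
replace slot 2: 2·(2+4) − 2 = 10 → (2,10,4)

2,10,4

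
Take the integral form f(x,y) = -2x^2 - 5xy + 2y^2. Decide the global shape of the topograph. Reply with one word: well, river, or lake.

D = b²−4ac = (-5)² − 4·(-2)·2 = 41
D > 0 non-square ⇒ indefinite ⇒ periodic river

river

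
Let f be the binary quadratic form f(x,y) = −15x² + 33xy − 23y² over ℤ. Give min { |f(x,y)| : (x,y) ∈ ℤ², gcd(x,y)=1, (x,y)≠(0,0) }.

translate: b→-3 (≡-33 mod 30), so (15,-33,23)→(15,-3,5)
flip: (15,-3,5)→(5,3,15)
reduced (well bottom): (5,3,15) with a≤c, −a<b≤a
well minimum |f| = |-5| = 5 (negative-definite)

5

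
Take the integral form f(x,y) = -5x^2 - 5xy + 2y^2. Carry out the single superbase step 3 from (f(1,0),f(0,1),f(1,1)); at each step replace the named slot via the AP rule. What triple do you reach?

start (-5,2,-8) = (f(1,0),f(0,1),f(1,1))
replace slot 3: 2·((-5)+2) − (-8) = 2 → (-5,2,2)

-5,2,2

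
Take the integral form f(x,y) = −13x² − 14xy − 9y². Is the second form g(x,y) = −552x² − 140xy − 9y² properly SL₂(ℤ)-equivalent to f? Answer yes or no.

D₁ = -272, D₂ = -272
f is negative-definite; reduce −f:
−f: translate: b→-12 (≡14 mod 26), so (13,14,9)→(13,-12,8)
−f: flip: (13,-12,8)→(8,12,13)
−f: translate: b→-4 (≡12 mod 16), so (8,12,13)→(8,-4,9)
−f: reduced (well bottom): (8,-4,9) with a≤c, −a<b≤a
flip sign back: reduced form of f is (-8,4,-9)
g is negative-definite; reduce −g:
−g: flip: (552,140,9)→(9,-140,552)
−g: translate: b→4 (≡-140 mod 18), so (9,-140,552)→(9,4,8)
−g: flip: (9,4,8)→(8,-4,9)
−g: reduced (well bottom): (8,-4,9) with a≤c, −a<b≤a
flip sign back: reduced form of g is (-8,4,-9)
reduced forms (-8, 4, -9) vs (-8, 4, -9) ⇒ equivalent

yes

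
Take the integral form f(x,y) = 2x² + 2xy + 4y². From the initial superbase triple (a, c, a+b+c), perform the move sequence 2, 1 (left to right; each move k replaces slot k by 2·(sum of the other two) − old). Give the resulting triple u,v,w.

start (2,4,8) = (f(1,0),f(0,1),f(1,1))
replace slot 2: 2·(2+8) − 4 = 16 → (2,16,8)
replace slot 1: 2·(16+8) − 2 = 46 → (46,16,8)

46,16,8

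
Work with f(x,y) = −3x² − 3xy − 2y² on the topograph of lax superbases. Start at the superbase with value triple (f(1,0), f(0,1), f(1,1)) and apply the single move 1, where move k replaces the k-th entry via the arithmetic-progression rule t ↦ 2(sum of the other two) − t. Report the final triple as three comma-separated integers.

start (-3,-2,-8) = (f(1,0),f(0,1),f(1,1))
replace slot 1: 2·((-2)+(-8)) − (-3) = -17 → (-17,-2,-8)

-17,-2,-8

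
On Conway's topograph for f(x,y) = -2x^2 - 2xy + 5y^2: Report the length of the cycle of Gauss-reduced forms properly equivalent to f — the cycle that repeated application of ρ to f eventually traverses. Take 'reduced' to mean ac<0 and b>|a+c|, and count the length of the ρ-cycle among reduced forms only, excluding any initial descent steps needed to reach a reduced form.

D = 44, ⌊√D⌋ = 6
descent: ρ → (5,2,-2)
descent: ρ → (-2,6,1)  [lands on river]
river: ρ → (1,6,-2)
ρ-cycle length = 2 (tail of 2 descent steps not counted)

2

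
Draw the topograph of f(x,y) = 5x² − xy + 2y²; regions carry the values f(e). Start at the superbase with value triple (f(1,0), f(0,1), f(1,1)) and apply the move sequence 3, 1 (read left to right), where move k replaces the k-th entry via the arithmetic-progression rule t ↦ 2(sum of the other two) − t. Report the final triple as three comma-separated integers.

start (5,2,6) = (f(1,0),f(0,1),f(1,1))
replace slot 3: 2·(5+2) − 6 = 8 → (5,2,8)
replace slot 1: 2·(2+8) − 5 = 15 → (15,2,8)

15,2,8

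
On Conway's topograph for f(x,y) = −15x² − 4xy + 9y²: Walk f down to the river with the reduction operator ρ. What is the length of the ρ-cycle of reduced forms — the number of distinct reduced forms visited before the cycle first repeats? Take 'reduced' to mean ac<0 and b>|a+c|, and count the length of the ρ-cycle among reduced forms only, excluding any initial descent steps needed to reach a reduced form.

D = 556, ⌊√D⌋ = 23
descent: ρ → (9,22,-2)  [lands on river]
river: ρ → (-2,22,9)
river: ρ → (9,14,-10)
river: ρ → (-10,6,13)
river: ρ → (13,20,-3)
river: ρ → (-3,22,6)
river: ρ → (6,14,-15)
river: ρ → (-15,16,5)
river: ρ → (5,14,-18)
river: ρ → (-18,22,1)
river: ρ → (1,22,-18)
river: ρ → (-18,14,5)
river: ρ → (5,16,-15)
river: ρ → (-15,14,6)
river: ρ → (6,22,-3)
river: ρ → (-3,20,13)
river: ρ → (13,6,-10)
river: ρ → (-10,14,9)
ρ-cycle length = 18 (tail of 1 descent step not counted)

18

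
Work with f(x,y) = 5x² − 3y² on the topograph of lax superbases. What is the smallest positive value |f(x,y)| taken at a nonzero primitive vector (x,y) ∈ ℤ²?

descent: ρ → (-3,6,2)  [lands on river]
river: ρ → (2,6,-3)
closes: descent 1, river 2
min |a| on river = 2

2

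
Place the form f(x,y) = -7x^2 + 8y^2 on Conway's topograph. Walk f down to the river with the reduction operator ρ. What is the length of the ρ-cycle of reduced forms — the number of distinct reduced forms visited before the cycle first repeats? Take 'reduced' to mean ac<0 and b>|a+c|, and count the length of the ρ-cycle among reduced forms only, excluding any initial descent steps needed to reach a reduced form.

D = 224, ⌊√D⌋ = 14
descent: ρ → (8,0,-7)
descent: ρ → (-7,14,1)  [lands on river]
river: ρ → (1,14,-7)
ρ-cycle length = 2 (tail of 2 descent steps not counted)

2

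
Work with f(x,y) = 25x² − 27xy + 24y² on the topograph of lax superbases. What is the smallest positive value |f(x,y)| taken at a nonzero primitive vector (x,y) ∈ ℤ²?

translate: b→23 (≡-27 mod 50), so (25,-27,24)→(25,23,22)
flip: (25,23,22)→(22,-23,25)
translate: b→21 (≡-23 mod 44), so (22,-23,25)→(22,21,24)
reduced (well bottom): (22,21,24) with a≤c, −a<b≤a
well minimum = a = 22

22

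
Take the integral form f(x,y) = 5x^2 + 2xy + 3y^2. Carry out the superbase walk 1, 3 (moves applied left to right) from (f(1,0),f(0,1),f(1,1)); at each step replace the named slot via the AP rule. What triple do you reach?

start (5,3,10) = (f(1,0),f(0,1),f(1,1))
replace slot 1: 2·(3+10) − 5 = 21 → (21,3,10)
replace slot 3: 2·(21+3) − 10 = 38 → (21,3,38)

21,3,38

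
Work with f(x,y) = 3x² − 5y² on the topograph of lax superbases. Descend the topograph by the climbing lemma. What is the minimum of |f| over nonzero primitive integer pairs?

descent: ρ → (-5,0,3)
descent: ρ → (3,6,-2)  [lands on river]
river: ρ → (-2,6,3)
closes: descent 2, river 2
min |a| on river = 2

2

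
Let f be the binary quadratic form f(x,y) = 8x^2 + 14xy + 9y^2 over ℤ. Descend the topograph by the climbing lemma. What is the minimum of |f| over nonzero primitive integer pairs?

translate: b→-2 (≡14 mod 16), so (8,14,9)→(8,-2,3)
flip: (8,-2,3)→(3,2,8)
reduced (well bottom): (3,2,8) with a≤c, −a<b≤a
well minimum = a = 3

3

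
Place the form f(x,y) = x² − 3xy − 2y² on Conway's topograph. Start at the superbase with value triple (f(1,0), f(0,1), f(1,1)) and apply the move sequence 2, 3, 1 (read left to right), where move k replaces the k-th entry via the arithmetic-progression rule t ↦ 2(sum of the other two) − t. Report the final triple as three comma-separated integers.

start (1,-2,-4) = (f(1,0),f(0,1),f(1,1))
replace slot 2: 2·(1+(-4)) − (-2) = -4 → (1,-4,-4)
replace slot 3: 2·(1+(-4)) − (-4) = -2 → (1,-4,-2)
replace slot 1: 2·((-4)+(-2)) − 1 = -13 → (-13,-4,-2)

-13,-4,-2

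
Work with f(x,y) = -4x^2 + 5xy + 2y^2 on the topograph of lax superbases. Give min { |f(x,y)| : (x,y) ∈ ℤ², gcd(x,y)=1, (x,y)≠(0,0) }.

river: ρ → (2,7,-1)
river: ρ → (-1,7,2)
river: ρ → (2,5,-4)
river: ρ → (-4,3,3)
river: ρ → (3,3,-4)
river: ρ → (-4,5,2)
closes: descent 0, river 6
min |a| on river = 1

1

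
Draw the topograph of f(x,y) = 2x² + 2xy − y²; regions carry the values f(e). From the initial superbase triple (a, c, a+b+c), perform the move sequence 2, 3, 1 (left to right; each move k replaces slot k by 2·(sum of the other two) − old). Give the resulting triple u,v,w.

start (2,-1,3) = (f(1,0),f(0,1),f(1,1))
replace slot 2: 2·(2+3) − (-1) = 11 → (2,11,3)
replace slot 3: 2·(2+11) − 3 = 23 → (2,11,23)
replace slot 1: 2·(11+23) − 2 = 66 → (66,11,23)

66,11,23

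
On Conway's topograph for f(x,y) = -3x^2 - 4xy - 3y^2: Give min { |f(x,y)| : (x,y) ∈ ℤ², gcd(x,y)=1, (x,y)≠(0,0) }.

translate: b→-2 (≡4 mod 6), so (3,4,3)→(3,-2,2)
flip: (3,-2,2)→(2,2,3)
reduced (well bottom): (2,2,3) with a≤c, −a<b≤a
well minimum |f| = |-2| = 2 (negative-definite)

2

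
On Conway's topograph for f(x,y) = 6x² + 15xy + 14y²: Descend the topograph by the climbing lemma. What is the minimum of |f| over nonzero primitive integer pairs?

translate: b→3 (≡15 mod 12), so (6,15,14)→(6,3,5)
flip: (6,3,5)→(5,-3,6)
reduced (well bottom): (5,-3,6) with a≤c, −a<b≤a
well minimum = a = 5

5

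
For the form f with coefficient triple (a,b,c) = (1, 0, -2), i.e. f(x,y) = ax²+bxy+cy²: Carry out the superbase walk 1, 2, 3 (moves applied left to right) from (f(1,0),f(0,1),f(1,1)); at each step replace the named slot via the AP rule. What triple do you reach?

start (1,-2,-1) = (f(1,0),f(0,1),f(1,1))
replace slot 1: 2·((-2)+(-1)) − 1 = -7 → (-7,-2,-1)
replace slot 2: 2·((-7)+(-1)) − (-2) = -14 → (-7,-14,-1)
replace slot 3: 2·((-7)+(-14)) − (-1) = -41 → (-7,-14,-41)

-7,-14,-41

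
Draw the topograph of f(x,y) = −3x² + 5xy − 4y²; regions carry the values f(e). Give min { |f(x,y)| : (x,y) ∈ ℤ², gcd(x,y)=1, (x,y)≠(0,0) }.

translate: b→1 (≡-5 mod 6), so (3,-5,4)→(3,1,2)
flip: (3,1,2)→(2,-1,3)
reduced (well bottom): (2,-1,3) with a≤c, −a<b≤a
well minimum |f| = |-2| = 2 (negative-definite)

2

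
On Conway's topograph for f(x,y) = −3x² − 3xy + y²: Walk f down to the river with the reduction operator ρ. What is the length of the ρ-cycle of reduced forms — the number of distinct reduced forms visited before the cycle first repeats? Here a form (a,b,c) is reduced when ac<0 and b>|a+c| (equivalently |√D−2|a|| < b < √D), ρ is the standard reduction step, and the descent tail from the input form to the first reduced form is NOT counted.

D = 21, ⌊√D⌋ = 4
descent: ρ → (1,3,-3)  [lands on river]
river: ρ → (-3,3,1)
ρ-cycle length = 2 (tail of 1 descent step not counted)

2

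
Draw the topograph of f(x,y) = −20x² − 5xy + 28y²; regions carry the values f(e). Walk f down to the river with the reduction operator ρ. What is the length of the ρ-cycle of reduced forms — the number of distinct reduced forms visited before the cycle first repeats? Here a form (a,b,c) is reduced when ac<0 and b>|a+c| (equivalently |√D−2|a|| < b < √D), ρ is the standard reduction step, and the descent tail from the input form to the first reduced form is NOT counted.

D = 2265, ⌊√D⌋ = 47
descent: ρ → (28,5,-20)
descent: ρ → (-20,35,13)  [lands on river]
river: ρ → (13,43,-8)
river: ρ → (-8,37,28)
river: ρ → (28,19,-17)
river: ρ → (-17,15,30)
river: ρ → (30,45,-2)
river: ρ → (-2,47,7)
river: ρ → (7,37,-32)
river: ρ → (-32,27,12)
river: ρ → (12,45,-5)
river: ρ → (-5,45,12)
river: ρ → (12,27,-32)
river: ρ → (-32,37,7)
river: ρ → (7,47,-2)
river: ρ → (-2,45,30)
river: ρ → (30,15,-17)
river: ρ → (-17,19,28)
river: ρ → (28,37,-8)
river: ρ → (-8,43,13)
river: ρ → (13,35,-20)
river: ρ → (-20,45,3)
river: ρ → (3,45,-20)
ρ-cycle length = 22 (tail of 2 descent steps not counted)

22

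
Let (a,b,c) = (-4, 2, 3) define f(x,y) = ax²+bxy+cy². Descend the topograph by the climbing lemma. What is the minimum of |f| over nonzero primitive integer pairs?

river: ρ → (3,4,-3)
river: ρ → (-3,2,4)
river: ρ → (4,6,-1)
river: ρ → (-1,6,4)
river: ρ → (4,2,-3)
river: ρ → (-3,4,3)
river: ρ → (3,2,-4)
river: ρ → (-4,6,1)
river: ρ → (1,6,-4)
river: ρ → (-4,2,3)
closes: descent 0, river 10
min |a| on river = 1

1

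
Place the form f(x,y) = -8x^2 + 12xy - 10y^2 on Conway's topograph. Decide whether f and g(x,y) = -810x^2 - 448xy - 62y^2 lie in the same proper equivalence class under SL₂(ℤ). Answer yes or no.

D₁ = -176, D₂ = -176
f is negative-definite; reduce −f:
−f: translate: b→4 (≡-12 mod 16), so (8,-12,10)→(8,4,6)
−f: flip: (8,4,6)→(6,-4,8)
−f: reduced (well bottom): (6,-4,8) with a≤c, −a<b≤a
flip sign back: reduced form of f is (-6,4,-8)
g is negative-definite; reduce −g:
−g: flip: (810,448,62)→(62,-448,810)
−g: translate: b→48 (≡-448 mod 124), so (62,-448,810)→(62,48,10)
−g: flip: (62,48,10)→(10,-48,62)
−g: translate: b→-8 (≡-48 mod 20), so (10,-48,62)→(10,-8,6)
−g: flip: (10,-8,6)→(6,8,10)
−g: translate: b→-4 (≡8 mod 12), so (6,8,10)→(6,-4,8)
−g: reduced (well bottom): (6,-4,8) with a≤c, −a<b≤a
flip sign back: reduced form of g is (-6,4,-8)
reduced forms (-6, 4, -8) vs (-6, 4, -8) ⇒ equivalent

yes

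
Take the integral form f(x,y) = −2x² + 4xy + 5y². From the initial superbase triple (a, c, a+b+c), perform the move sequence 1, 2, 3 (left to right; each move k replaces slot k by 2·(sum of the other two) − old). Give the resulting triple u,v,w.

start (-2,5,7) = (f(1,0),f(0,1),f(1,1))
replace slot 1: 2·(5+7) − (-2) = 26 → (26,5,7)
replace slot 2: 2·(26+7) − 5 = 61 → (26,61,7)
replace slot 3: 2·(26+61) − 7 = 167 → (26,61,167)

26,61,167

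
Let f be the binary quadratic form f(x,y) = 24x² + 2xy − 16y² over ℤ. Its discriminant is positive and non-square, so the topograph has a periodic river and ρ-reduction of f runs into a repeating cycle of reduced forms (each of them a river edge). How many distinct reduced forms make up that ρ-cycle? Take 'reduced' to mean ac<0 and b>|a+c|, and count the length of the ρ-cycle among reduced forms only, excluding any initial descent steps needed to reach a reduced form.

D = 1540, ⌊√D⌋ = 39
descent: ρ → (-16,30,10)  [lands on river]
river: ρ → (10,30,-16)
river: ρ → (-16,34,6)
river: ρ → (6,38,-4)
river: ρ → (-4,34,24)
river: ρ → (24,14,-14)
river: ρ → (-14,14,24)
river: ρ → (24,34,-4)
river: ρ → (-4,38,6)
river: ρ → (6,34,-16)
ρ-cycle length = 10 (tail of 1 descent step not counted)

10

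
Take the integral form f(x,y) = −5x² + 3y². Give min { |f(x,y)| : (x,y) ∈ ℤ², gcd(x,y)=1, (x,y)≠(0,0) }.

descent: ρ → (3,6,-2)  [lands on river]
river: ρ → (-2,6,3)
closes: descent 1, river 2
min |a| on river = 2

2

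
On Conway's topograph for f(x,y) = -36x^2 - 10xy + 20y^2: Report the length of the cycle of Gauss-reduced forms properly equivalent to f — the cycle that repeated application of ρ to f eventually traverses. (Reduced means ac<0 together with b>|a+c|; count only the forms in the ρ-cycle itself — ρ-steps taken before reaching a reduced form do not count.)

D = 2980, ⌊√D⌋ = 54
descent: ρ → (20,50,-6)  [lands on river]
river: ρ → (-6,46,36)
river: ρ → (36,26,-16)
river: ρ → (-16,38,24)
river: ρ → (24,10,-30)
river: ρ → (-30,50,4)
river: ρ → (4,54,-4)
river: ρ → (-4,50,30)
river: ρ → (30,10,-24)
river: ρ → (-24,38,16)
river: ρ → (16,26,-36)
river: ρ → (-36,46,6)
river: ρ → (6,50,-20)
river: ρ → (-20,30,26)
river: ρ → (26,22,-24)
river: ρ → (-24,26,24)
river: ρ → (24,22,-26)
river: ρ → (-26,30,20)
ρ-cycle length = 18 (tail of 1 descent step not counted)

18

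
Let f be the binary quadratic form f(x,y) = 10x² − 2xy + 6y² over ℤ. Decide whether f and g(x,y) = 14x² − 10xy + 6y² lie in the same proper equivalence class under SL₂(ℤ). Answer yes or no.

D₁ = -236, D₂ = -236
f: flip: (10,-2,6)→(6,2,10)
f: reduced (well bottom): (6,2,10) with a≤c, −a<b≤a
g: flip: (14,-10,6)→(6,10,14)
g: translate: b→-2 (≡10 mod 12), so (6,10,14)→(6,-2,10)
g: reduced (well bottom): (6,-2,10) with a≤c, −a<b≤a
reduced forms (6, 2, 10) vs (6, -2, 10) ⇒ inequivalent

no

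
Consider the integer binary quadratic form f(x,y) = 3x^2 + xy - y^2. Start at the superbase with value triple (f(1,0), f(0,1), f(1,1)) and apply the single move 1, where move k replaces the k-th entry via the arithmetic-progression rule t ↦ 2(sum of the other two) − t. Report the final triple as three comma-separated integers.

start (3,-1,3) = (f(1,0),f(0,1),f(1,1))
replace slot 1: 2·((-1)+3) − 3 = 1 → (1,-1,3)

1,-1,3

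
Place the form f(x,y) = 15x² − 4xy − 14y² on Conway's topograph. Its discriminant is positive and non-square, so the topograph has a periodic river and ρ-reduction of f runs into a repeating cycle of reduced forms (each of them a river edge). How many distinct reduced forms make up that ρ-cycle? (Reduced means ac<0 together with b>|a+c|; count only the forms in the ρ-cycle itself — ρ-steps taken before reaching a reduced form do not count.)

D = 856, ⌊√D⌋ = 29
descent: ρ → (-14,4,15)  [lands on river]
river: ρ → (15,26,-3)
river: ρ → (-3,28,6)
river: ρ → (6,20,-19)
river: ρ → (-19,18,7)
river: ρ → (7,24,-10)
river: ρ → (-10,16,15)
river: ρ → (15,14,-11)
river: ρ → (-11,8,18)
river: ρ → (18,28,-1)
river: ρ → (-1,28,18)
river: ρ → (18,8,-11)
river: ρ → (-11,14,15)
river: ρ → (15,16,-10)
river: ρ → (-10,24,7)
river: ρ → (7,18,-19)
river: ρ → (-19,20,6)
river: ρ → (6,28,-3)
river: ρ → (-3,26,15)
river: ρ → (15,4,-14)
river: ρ → (-14,24,5)
river: ρ → (5,26,-9)
river: ρ → (-9,28,2)
river: ρ → (2,28,-9)
river: ρ → (-9,26,5)
river: ρ → (5,24,-14)
ρ-cycle length = 26 (tail of 1 descent step not counted)

26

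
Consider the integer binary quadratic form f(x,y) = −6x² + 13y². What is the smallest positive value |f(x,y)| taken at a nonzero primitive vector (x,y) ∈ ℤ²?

descent: ρ → (13,0,-6)
descent: ρ → (-6,12,7)  [lands on river]
river: ρ → (7,16,-2)
river: ρ → (-2,16,7)
river: ρ → (7,12,-6)
closes: descent 2, river 4
min |a| on river = 2

2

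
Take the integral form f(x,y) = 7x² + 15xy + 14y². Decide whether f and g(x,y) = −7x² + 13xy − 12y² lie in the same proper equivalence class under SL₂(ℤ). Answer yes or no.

D₁ = -167, D₂ = -167
f: translate: b→1 (≡15 mod 14), so (7,15,14)→(7,1,6)
f: flip: (7,1,6)→(6,-1,7)
f: reduced (well bottom): (6,-1,7) with a≤c, −a<b≤a
g is negative-definite; reduce −g:
−g: translate: b→1 (≡-13 mod 14), so (7,-13,12)→(7,1,6)
−g: flip: (7,1,6)→(6,-1,7)
−g: reduced (well bottom): (6,-1,7) with a≤c, −a<b≤a
flip sign back: reduced form of g is (-6,1,-7)
reduced forms (6, -1, 7) vs (-6, 1, -7) ⇒ inequivalent

no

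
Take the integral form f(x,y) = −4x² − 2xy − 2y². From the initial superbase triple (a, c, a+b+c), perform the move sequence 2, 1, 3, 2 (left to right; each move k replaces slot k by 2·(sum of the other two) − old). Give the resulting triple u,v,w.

start (-4,-2,-8) = (f(1,0),f(0,1),f(1,1))
replace slot 2: 2·((-4)+(-8)) − (-2) = -22 → (-4,-22,-8)
replace slot 1: 2·((-22)+(-8)) − (-4) = -56 → (-56,-22,-8)
replace slot 3: 2·((-56)+(-22)) − (-8) = -148 → (-56,-22,-148)
replace slot 2: 2·((-56)+(-148)) − (-22) = -386 → (-56,-386,-148)

-56,-386,-148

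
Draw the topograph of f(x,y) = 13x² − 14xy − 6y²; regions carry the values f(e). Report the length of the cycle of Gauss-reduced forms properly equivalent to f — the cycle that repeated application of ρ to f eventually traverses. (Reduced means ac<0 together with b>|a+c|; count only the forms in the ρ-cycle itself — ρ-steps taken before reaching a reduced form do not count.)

D = 508, ⌊√D⌋ = 22
descent: ρ → (-6,14,13)  [lands on river]
river: ρ → (13,12,-7)
river: ρ → (-7,16,9)
river: ρ → (9,20,-3)
river: ρ → (-3,22,2)
river: ρ → (2,22,-3)
river: ρ → (-3,20,9)
river: ρ → (9,16,-7)
river: ρ → (-7,12,13)
river: ρ → (13,14,-6)
river: ρ → (-6,22,1)
river: ρ → (1,22,-6)
ρ-cycle length = 12 (tail of 1 descent step not counted)

12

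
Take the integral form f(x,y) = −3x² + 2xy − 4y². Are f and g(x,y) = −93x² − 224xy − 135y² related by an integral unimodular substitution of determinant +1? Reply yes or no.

D₁ = -44, D₂ = -44
f is negative-definite; reduce −f:
−f: reduced (well bottom): (3,-2,4) with a≤c, −a<b≤a
flip sign back: reduced form of f is (-3,2,-4)
g is negative-definite; reduce −g:
−g: translate: b→38 (≡224 mod 186), so (93,224,135)→(93,38,4)
−g: flip: (93,38,4)→(4,-38,93)
−g: translate: b→2 (≡-38 mod 8), so (4,-38,93)→(4,2,3)
−g: flip: (4,2,3)→(3,-2,4)
−g: reduced (well bottom): (3,-2,4) with a≤c, −a<b≤a
flip sign back: reduced form of g is (-3,2,-4)
reduced forms (-3, 2, -4) vs (-3, 2, -4) ⇒ equivalent

yes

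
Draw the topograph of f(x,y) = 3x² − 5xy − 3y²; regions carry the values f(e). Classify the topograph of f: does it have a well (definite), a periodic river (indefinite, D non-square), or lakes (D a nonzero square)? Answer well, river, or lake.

D = b²−4ac = (-5)² − 4·3·(-3) = 61
D > 0 non-square ⇒ indefinite ⇒ periodic river

river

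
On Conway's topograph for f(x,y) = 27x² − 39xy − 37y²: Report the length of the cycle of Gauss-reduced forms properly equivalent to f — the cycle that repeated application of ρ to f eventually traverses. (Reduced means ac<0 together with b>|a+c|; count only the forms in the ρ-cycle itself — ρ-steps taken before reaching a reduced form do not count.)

D = 5517, ⌊√D⌋ = 74
descent: ρ → (-37,39,27)  [lands on river]
river: ρ → (27,69,-7)
river: ρ → (-7,71,17)
river: ρ → (17,65,-19)
river: ρ → (-19,49,41)
river: ρ → (41,33,-27)
river: ρ → (-27,21,47)
river: ρ → (47,73,-1)
river: ρ → (-1,73,47)
river: ρ → (47,21,-27)
river: ρ → (-27,33,41)
river: ρ → (41,49,-19)
river: ρ → (-19,65,17)
river: ρ → (17,71,-7)
river: ρ → (-7,69,27)
river: ρ → (27,39,-37)
river: ρ → (-37,35,29)
river: ρ → (29,23,-43)
river: ρ → (-43,63,9)
river: ρ → (9,63,-43)
river: ρ → (-43,23,29)
river: ρ → (29,35,-37)
ρ-cycle length = 22 (tail of 1 descent step not counted)

22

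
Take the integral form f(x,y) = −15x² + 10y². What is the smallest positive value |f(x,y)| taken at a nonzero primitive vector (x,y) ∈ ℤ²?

descent: ρ → (10,20,-5)  [lands on river]
river: ρ → (-5,20,10)
closes: descent 1, river 2
min |a| on river = 5

5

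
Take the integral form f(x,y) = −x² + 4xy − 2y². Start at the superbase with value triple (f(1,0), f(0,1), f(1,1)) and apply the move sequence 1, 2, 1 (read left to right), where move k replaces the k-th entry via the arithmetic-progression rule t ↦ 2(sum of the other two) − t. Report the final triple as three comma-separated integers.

start (-1,-2,1) = (f(1,0),f(0,1),f(1,1))
replace slot 1: 2·((-2)+1) − (-1) = -1 → (-1,-2,1)
replace slot 2: 2·((-1)+1) − (-2) = 2 → (-1,2,1)
replace slot 1: 2·(2+1) − (-1) = 7 → (7,2,1)

7,2,1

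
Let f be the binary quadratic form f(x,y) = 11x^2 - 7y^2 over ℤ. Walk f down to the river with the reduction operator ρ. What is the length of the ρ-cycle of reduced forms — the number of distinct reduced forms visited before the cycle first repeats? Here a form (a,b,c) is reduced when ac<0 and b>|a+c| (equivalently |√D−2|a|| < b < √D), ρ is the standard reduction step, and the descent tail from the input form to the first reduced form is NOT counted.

D = 308, ⌊√D⌋ = 17
descent: ρ → (-7,14,4)  [lands on river]
river: ρ → (4,10,-13)
river: ρ → (-13,16,1)
river: ρ → (1,16,-13)
river: ρ → (-13,10,4)
river: ρ → (4,14,-7)
ρ-cycle length = 6 (tail of 1 descent step not counted)

6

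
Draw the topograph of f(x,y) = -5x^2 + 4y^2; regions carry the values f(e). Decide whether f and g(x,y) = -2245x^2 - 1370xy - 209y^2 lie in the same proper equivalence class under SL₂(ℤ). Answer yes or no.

D₁ = 80, D₂ = 80
river cycle of f (length 2): (4, 8, -1), (-1, 8, 4)
river cycle of g (length 2): (-1, 8, 4), (4, 8, -1)
cycles coincide ⇒ equivalent

yes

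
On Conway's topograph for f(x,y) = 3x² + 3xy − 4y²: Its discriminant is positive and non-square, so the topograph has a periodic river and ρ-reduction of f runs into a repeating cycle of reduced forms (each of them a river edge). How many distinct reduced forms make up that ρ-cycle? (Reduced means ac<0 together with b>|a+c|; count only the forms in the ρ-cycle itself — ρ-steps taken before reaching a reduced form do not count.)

D = 57, ⌊√D⌋ = 7
river: ρ → (-4,5,2)
river: ρ → (2,7,-1)
river: ρ → (-1,7,2)
river: ρ → (2,5,-4)
river: ρ → (-4,3,3)
river: ρ → (3,3,-4)
ρ-cycle length = 6 (tail of 0 descent steps not counted)

6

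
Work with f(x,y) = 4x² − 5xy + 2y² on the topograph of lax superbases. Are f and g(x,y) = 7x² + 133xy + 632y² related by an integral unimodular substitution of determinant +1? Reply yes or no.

D₁ = -7, D₂ = -7
f: translate: b→3 (≡-5 mod 8), so (4,-5,2)→(4,3,1)
f: flip: (4,3,1)→(1,-3,4)
f: translate: b→1 (≡-3 mod 2), so (1,-3,4)→(1,1,2)
f: reduced (well bottom): (1,1,2) with a≤c, −a<b≤a
g: translate: b→7 (≡133 mod 14), so (7,133,632)→(7,7,2)
g: flip: (7,7,2)→(2,-7,7)
g: translate: b→1 (≡-7 mod 4), so (2,-7,7)→(2,1,1)
g: flip: (2,1,1)→(1,-1,2)
g: translate: b→1 (≡-1 mod 2), so (1,-1,2)→(1,1,2)
g: reduced (well bottom): (1,1,2) with a≤c, −a<b≤a
reduced forms (1, 1, 2) vs (1, 1, 2) ⇒ equivalent

yes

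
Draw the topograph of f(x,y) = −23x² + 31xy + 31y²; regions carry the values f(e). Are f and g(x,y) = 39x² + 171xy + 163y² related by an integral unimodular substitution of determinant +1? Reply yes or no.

D₁ = 3813, D₂ = 3813
river cycle of f (length 4): (31, 31, -23), (-23, 61, 1), (1, 61, -23), (-23, 31, 31)
river cycle of g (length 4): (31, 31, -23), (-23, 61, 1), (1, 61, -23), (-23, 31, 31)
cycles coincide ⇒ equivalent

yes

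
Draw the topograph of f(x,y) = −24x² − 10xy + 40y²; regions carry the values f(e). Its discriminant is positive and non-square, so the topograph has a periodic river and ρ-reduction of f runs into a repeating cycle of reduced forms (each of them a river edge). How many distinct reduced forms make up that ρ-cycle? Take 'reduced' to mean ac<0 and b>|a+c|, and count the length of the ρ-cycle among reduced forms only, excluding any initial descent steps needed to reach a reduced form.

D = 3940, ⌊√D⌋ = 62
descent: ρ → (40,10,-24)
descent: ρ → (-24,38,26)  [lands on river]
river: ρ → (26,14,-36)
river: ρ → (-36,58,4)
river: ρ → (4,62,-6)
river: ρ → (-6,58,24)
river: ρ → (24,38,-26)
river: ρ → (-26,14,36)
river: ρ → (36,58,-4)
river: ρ → (-4,62,6)
river: ρ → (6,58,-24)
ρ-cycle length = 10 (tail of 2 descent steps not counted)

10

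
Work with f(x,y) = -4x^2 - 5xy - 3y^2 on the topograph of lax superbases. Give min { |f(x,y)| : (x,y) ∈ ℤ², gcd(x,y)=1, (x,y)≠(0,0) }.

translate: b→-3 (≡5 mod 8), so (4,5,3)→(4,-3,2)
flip: (4,-3,2)→(2,3,4)
translate: b→-1 (≡3 mod 4), so (2,3,4)→(2,-1,3)
reduced (well bottom): (2,-1,3) with a≤c, −a<b≤a
well minimum |f| = |-2| = 2 (negative-definite)

2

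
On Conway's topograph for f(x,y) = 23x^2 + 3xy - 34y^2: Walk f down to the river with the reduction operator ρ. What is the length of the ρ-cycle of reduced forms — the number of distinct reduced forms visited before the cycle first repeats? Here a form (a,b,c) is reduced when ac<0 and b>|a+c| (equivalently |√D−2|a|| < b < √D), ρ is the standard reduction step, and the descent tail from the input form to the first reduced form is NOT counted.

D = 3137, ⌊√D⌋ = 56
descent: ρ → (-34,-3,23)
descent: ρ → (23,49,-8)  [lands on river]
river: ρ → (-8,47,29)
river: ρ → (29,11,-26)
river: ρ → (-26,41,14)
river: ρ → (14,43,-23)
river: ρ → (-23,49,8)
river: ρ → (8,47,-29)
river: ρ → (-29,11,26)
river: ρ → (26,41,-14)
river: ρ → (-14,43,23)
ρ-cycle length = 10 (tail of 2 descent steps not counted)

10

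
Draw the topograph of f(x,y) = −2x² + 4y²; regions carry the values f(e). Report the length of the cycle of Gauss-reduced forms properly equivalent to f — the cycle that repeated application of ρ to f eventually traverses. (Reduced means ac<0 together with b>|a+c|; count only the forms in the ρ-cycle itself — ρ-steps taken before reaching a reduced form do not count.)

D = 32, ⌊√D⌋ = 5
descent: ρ → (4,0,-2)
descent: ρ → (-2,4,2)  [lands on river]
river: ρ → (2,4,-2)
ρ-cycle length = 2 (tail of 2 descent steps not counted)

2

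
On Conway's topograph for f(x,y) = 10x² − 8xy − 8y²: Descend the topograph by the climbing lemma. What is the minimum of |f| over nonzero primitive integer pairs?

descent: ρ → (-8,8,10)  [lands on river]
river: ρ → (10,12,-6)
river: ρ → (-6,12,10)
river: ρ → (10,8,-8)
closes: descent 1, river 4
min |a| on river = 6

6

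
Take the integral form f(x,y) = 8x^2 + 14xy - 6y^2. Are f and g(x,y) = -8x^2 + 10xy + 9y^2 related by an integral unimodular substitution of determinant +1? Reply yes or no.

D₁ = 388, D₂ = 388
river cycle of f (length 18): (-6, 10, 12), (12, 14, -4), (-4, 18, 4), (4, 14, -12), (-12, 10, 6), (6, 14, -8), (-8, 18, 2), (2, 18, -8), (-8, 14, 6), (6, 10, -12), … (8 more)
river cycle of g (length 22): (9, 8, -9), (-9, 10, 8), (8, 6, -11), (-11, 16, 3), (3, 14, -16), (-16, 18, 1), (1, 18, -16), (-16, 14, 3), (3, 16, -11), (-11, 6, 8), … (12 more)
cycles differ ⇒ inequivalent

no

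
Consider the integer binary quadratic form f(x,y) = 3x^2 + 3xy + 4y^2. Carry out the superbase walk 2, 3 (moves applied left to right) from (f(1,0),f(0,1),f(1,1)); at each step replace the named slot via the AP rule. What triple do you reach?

start (3,4,10) = (f(1,0),f(0,1),f(1,1))
replace slot 2: 2·(3+10) − 4 = 22 → (3,22,10)
replace slot 3: 2·(3+22) − 10 = 40 → (3,22,40)

3,22,40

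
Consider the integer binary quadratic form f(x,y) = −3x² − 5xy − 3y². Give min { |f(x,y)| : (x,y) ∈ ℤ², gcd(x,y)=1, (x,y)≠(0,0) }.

translate: b→-1 (≡5 mod 6), so (3,5,3)→(3,-1,1)
flip: (3,-1,1)→(1,1,3)
reduced (well bottom): (1,1,3) with a≤c, −a<b≤a
well minimum |f| = |-1| = 1 (negative-definite)

1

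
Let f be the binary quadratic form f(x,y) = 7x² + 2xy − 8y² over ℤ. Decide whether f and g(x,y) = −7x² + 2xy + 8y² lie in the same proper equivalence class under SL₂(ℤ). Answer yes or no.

D₁ = 228, D₂ = 228
river cycle of f (length 6): (-8, 14, 1), (1, 14, -8), (-8, 2, 7), (7, 12, -3), (-3, 12, 7), (7, 2, -8)
river cycle of g (length 6): (8, 14, -1), (-1, 14, 8), (8, 2, -7), (-7, 12, 3), (3, 12, -7), (-7, 2, 8)
cycles differ ⇒ inequivalent

no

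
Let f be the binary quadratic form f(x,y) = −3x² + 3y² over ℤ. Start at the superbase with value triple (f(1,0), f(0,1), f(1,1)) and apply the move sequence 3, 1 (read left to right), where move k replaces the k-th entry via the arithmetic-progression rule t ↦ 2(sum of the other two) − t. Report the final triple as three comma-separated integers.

start (-3,3,0) = (f(1,0),f(0,1),f(1,1))
replace slot 3: 2·((-3)+3) − 0 = 0 → (-3,3,0)
replace slot 1: 2·(3+0) − (-3) = 9 → (9,3,0)

9,3,0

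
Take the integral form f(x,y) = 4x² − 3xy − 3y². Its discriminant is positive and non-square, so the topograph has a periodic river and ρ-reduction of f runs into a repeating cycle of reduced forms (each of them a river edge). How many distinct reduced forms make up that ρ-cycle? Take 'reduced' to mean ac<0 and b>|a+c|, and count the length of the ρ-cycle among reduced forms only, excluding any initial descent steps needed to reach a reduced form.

D = 57, ⌊√D⌋ = 7
descent: ρ → (-3,3,4)  [lands on river]
river: ρ → (4,5,-2)
river: ρ → (-2,7,1)
river: ρ → (1,7,-2)
river: ρ → (-2,5,4)
river: ρ → (4,3,-3)
ρ-cycle length = 6 (tail of 1 descent step not counted)

6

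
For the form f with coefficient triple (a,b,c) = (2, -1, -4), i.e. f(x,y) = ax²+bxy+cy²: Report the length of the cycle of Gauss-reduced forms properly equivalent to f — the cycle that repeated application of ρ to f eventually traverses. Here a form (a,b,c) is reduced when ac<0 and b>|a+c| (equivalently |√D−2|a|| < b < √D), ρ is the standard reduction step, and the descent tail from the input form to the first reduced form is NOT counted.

D = 33, ⌊√D⌋ = 5
descent: ρ → (-4,1,2)
descent: ρ → (2,3,-3)  [lands on river]
river: ρ → (-3,3,2)
river: ρ → (2,5,-1)
river: ρ → (-1,5,2)
ρ-cycle length = 4 (tail of 2 descent steps not counted)

4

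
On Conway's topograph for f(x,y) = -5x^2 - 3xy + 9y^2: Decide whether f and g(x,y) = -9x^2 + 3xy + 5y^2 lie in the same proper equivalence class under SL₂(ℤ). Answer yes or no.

D₁ = 189, D₂ = 189
river cycle of f (length 4): (-5, 7, 7), (7, 7, -5), (-5, 13, 1), (1, 13, -5)
river cycle of g (length 4): (5, 7, -7), (-7, 7, 5), (5, 13, -1), (-1, 13, 5)
cycles differ ⇒ inequivalent

no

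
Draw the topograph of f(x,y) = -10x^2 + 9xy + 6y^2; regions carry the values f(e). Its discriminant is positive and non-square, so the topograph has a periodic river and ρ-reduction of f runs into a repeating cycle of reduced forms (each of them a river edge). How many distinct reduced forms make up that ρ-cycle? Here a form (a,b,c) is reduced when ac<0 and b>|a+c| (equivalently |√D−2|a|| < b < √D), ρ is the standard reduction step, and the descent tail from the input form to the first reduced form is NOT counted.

D = 321, ⌊√D⌋ = 17
river: ρ → (6,15,-4)
river: ρ → (-4,17,2)
river: ρ → (2,15,-12)
river: ρ → (-12,9,5)
river: ρ → (5,11,-10)
river: ρ → (-10,9,6)
ρ-cycle length = 6 (tail of 0 descent steps not counted)

6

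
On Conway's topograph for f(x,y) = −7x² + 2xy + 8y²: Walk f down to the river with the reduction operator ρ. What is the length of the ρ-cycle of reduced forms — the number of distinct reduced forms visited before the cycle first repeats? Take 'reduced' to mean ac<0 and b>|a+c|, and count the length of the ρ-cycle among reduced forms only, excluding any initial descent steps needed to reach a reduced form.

D = 228, ⌊√D⌋ = 15
river: ρ → (8,14,-1)
river: ρ → (-1,14,8)
river: ρ → (8,2,-7)
river: ρ → (-7,12,3)
river: ρ → (3,12,-7)
river: ρ → (-7,2,8)
ρ-cycle length = 6 (tail of 0 descent steps not counted)

6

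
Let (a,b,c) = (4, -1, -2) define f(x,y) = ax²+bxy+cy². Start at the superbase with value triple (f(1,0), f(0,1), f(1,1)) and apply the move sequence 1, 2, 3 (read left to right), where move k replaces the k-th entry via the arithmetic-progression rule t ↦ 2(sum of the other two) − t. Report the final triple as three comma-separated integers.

start (4,-2,1) = (f(1,0),f(0,1),f(1,1))
replace slot 1: 2·((-2)+1) − 4 = -6 → (-6,-2,1)
replace slot 2: 2·((-6)+1) − (-2) = -8 → (-6,-8,1)
replace slot 3: 2·((-6)+(-8)) − 1 = -29 → (-6,-8,-29)

-6,-8,-29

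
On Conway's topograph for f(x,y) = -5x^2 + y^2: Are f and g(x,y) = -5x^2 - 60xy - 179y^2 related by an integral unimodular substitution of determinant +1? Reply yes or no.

D₁ = 20, D₂ = 20
river cycle of f (length 2): (1, 4, -1), (-1, 4, 1)
river cycle of g (length 2): (1, 4, -1), (-1, 4, 1)
cycles coincide ⇒ equivalent

yes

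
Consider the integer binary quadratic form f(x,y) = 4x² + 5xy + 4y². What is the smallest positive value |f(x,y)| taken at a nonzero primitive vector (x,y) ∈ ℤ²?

translate: b→-3 (≡5 mod 8), so (4,5,4)→(4,-3,3)
flip: (4,-3,3)→(3,3,4)
reduced (well bottom): (3,3,4) with a≤c, −a<b≤a
well minimum = a = 3

3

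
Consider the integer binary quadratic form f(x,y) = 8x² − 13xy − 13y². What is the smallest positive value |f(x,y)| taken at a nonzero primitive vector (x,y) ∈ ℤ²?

descent: ρ → (-13,13,8)  [lands on river]
river: ρ → (8,19,-7)
river: ρ → (-7,23,2)
river: ρ → (2,21,-18)
river: ρ → (-18,15,5)
river: ρ → (5,15,-18)
river: ρ → (-18,21,2)
river: ρ → (2,23,-7)
river: ρ → (-7,19,8)
river: ρ → (8,13,-13)
closes: descent 1, river 10
min |a| on river = 2

2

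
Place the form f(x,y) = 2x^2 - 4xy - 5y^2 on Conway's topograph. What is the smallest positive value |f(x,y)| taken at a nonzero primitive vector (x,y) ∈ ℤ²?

descent: ρ → (-5,4,2)  [lands on river]
river: ρ → (2,4,-5)
river: ρ → (-5,6,1)
river: ρ → (1,6,-5)
closes: descent 1, river 4
min |a| on river = 1

1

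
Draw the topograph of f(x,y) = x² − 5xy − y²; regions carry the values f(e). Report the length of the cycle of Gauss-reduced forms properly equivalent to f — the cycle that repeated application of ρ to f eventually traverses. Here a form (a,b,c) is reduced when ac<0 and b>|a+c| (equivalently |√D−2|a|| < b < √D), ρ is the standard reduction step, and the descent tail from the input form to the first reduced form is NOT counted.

D = 29, ⌊√D⌋ = 5
descent: ρ → (-1,5,1)  [lands on river]
river: ρ → (1,5,-1)
ρ-cycle length = 2 (tail of 1 descent step not counted)

2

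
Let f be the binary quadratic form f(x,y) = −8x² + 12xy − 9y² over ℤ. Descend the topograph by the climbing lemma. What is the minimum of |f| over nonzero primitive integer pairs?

translate: b→4 (≡-12 mod 16), so (8,-12,9)→(8,4,5)
flip: (8,4,5)→(5,-4,8)
reduced (well bottom): (5,-4,8) with a≤c, −a<b≤a
well minimum |f| = |-5| = 5 (negative-definite)

5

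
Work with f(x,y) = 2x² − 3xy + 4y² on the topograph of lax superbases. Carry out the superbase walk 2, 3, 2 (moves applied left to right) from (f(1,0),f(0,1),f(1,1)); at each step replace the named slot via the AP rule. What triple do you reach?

start (2,4,3) = (f(1,0),f(0,1),f(1,1))
replace slot 2: 2·(2+3) − 4 = 6 → (2,6,3)
replace slot 3: 2·(2+6) − 3 = 13 → (2,6,13)
replace slot 2: 2·(2+13) − 6 = 24 → (2,24,13)

2,24,13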